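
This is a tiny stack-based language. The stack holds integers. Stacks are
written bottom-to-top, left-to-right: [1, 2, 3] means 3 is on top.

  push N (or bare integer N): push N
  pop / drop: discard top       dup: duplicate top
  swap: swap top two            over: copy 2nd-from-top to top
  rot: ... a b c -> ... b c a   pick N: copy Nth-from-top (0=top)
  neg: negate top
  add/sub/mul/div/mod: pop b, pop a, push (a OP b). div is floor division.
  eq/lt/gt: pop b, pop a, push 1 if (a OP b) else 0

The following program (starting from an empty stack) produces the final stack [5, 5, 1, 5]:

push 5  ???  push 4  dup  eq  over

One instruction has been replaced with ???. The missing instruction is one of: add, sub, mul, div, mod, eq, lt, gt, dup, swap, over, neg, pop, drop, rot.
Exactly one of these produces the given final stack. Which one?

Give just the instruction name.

Stack before ???: [5]
Stack after ???:  [5, 5]
The instruction that transforms [5] -> [5, 5] is: dup

Answer: dup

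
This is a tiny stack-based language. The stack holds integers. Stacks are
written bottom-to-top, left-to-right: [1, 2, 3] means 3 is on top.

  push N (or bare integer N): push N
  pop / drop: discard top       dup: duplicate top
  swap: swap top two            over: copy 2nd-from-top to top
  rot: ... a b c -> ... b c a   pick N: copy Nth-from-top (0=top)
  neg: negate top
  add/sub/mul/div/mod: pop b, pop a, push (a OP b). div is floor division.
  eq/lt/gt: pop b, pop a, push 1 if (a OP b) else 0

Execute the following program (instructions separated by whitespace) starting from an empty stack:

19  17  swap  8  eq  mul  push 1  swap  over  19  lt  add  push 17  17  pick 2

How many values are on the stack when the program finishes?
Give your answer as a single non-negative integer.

Answer: 5

Derivation:
After 'push 19': stack = [19] (depth 1)
After 'push 17': stack = [19, 17] (depth 2)
After 'swap': stack = [17, 19] (depth 2)
After 'push 8': stack = [17, 19, 8] (depth 3)
After 'eq': stack = [17, 0] (depth 2)
After 'mul': stack = [0] (depth 1)
After 'push 1': stack = [0, 1] (depth 2)
After 'swap': stack = [1, 0] (depth 2)
After 'over': stack = [1, 0, 1] (depth 3)
After 'push 19': stack = [1, 0, 1, 19] (depth 4)
After 'lt': stack = [1, 0, 1] (depth 3)
After 'add': stack = [1, 1] (depth 2)
After 'push 17': stack = [1, 1, 17] (depth 3)
After 'push 17': stack = [1, 1, 17, 17] (depth 4)
After 'pick 2': stack = [1, 1, 17, 17, 1] (depth 5)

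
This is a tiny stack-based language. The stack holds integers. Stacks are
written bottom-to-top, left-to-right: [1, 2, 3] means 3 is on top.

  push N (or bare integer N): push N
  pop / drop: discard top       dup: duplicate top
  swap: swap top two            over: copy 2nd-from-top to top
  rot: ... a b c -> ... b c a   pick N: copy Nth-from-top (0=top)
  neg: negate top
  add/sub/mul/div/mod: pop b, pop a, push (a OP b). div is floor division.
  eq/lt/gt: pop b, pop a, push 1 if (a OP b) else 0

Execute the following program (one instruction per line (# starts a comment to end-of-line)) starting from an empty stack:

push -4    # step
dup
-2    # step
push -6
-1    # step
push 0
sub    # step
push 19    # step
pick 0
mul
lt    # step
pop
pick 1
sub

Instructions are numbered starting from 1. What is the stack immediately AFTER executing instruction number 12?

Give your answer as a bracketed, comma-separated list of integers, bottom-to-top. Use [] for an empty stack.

Answer: [-4, -4, -2, -6]

Derivation:
Step 1 ('push -4'): [-4]
Step 2 ('dup'): [-4, -4]
Step 3 ('-2'): [-4, -4, -2]
Step 4 ('push -6'): [-4, -4, -2, -6]
Step 5 ('-1'): [-4, -4, -2, -6, -1]
Step 6 ('push 0'): [-4, -4, -2, -6, -1, 0]
Step 7 ('sub'): [-4, -4, -2, -6, -1]
Step 8 ('push 19'): [-4, -4, -2, -6, -1, 19]
Step 9 ('pick 0'): [-4, -4, -2, -6, -1, 19, 19]
Step 10 ('mul'): [-4, -4, -2, -6, -1, 361]
Step 11 ('lt'): [-4, -4, -2, -6, 1]
Step 12 ('pop'): [-4, -4, -2, -6]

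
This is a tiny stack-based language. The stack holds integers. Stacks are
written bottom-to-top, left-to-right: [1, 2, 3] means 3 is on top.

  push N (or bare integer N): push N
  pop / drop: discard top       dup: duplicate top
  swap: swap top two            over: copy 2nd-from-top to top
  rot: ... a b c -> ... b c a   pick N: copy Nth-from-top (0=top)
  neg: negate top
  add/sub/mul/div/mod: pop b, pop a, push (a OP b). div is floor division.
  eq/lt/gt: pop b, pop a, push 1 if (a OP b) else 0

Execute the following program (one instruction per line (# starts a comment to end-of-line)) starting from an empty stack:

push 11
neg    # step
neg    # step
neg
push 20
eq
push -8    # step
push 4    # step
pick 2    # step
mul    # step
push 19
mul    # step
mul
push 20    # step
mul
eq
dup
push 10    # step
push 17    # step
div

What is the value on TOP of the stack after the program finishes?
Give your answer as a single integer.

Answer: 0

Derivation:
After 'push 11': [11]
After 'neg': [-11]
After 'neg': [11]
After 'neg': [-11]
After 'push 20': [-11, 20]
After 'eq': [0]
After 'push -8': [0, -8]
After 'push 4': [0, -8, 4]
After 'pick 2': [0, -8, 4, 0]
After 'mul': [0, -8, 0]
After 'push 19': [0, -8, 0, 19]
After 'mul': [0, -8, 0]
After 'mul': [0, 0]
After 'push 20': [0, 0, 20]
After 'mul': [0, 0]
After 'eq': [1]
After 'dup': [1, 1]
After 'push 10': [1, 1, 10]
After 'push 17': [1, 1, 10, 17]
After 'div': [1, 1, 0]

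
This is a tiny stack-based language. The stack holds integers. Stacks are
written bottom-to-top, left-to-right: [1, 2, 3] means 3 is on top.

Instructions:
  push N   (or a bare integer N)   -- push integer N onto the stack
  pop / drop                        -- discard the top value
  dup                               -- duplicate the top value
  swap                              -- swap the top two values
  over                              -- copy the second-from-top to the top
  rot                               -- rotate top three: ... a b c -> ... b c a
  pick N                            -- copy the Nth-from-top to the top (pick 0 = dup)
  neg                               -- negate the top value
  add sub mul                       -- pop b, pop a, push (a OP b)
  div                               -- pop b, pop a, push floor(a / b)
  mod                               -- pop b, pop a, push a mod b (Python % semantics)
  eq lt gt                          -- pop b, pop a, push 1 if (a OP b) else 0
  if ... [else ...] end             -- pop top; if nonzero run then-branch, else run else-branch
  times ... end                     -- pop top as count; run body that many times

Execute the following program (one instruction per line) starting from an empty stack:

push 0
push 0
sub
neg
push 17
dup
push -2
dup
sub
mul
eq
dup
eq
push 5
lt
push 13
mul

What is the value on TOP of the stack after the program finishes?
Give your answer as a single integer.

After 'push 0': [0]
After 'push 0': [0, 0]
After 'sub': [0]
After 'neg': [0]
After 'push 17': [0, 17]
After 'dup': [0, 17, 17]
After 'push -2': [0, 17, 17, -2]
After 'dup': [0, 17, 17, -2, -2]
After 'sub': [0, 17, 17, 0]
After 'mul': [0, 17, 0]
After 'eq': [0, 0]
After 'dup': [0, 0, 0]
After 'eq': [0, 1]
After 'push 5': [0, 1, 5]
After 'lt': [0, 1]
After 'push 13': [0, 1, 13]
After 'mul': [0, 13]

Answer: 13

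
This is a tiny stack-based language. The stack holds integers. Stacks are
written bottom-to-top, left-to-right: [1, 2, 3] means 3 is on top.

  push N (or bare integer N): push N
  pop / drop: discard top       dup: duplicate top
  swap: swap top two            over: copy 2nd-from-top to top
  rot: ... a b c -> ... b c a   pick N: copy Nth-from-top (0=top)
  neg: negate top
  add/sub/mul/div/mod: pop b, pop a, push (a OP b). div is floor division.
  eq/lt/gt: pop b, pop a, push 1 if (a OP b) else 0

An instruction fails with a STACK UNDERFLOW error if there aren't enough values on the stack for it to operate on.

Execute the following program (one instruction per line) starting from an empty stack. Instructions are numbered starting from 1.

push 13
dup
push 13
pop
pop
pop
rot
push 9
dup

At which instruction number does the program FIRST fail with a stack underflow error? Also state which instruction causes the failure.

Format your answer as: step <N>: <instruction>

Answer: step 7: rot

Derivation:
Step 1 ('push 13'): stack = [13], depth = 1
Step 2 ('dup'): stack = [13, 13], depth = 2
Step 3 ('push 13'): stack = [13, 13, 13], depth = 3
Step 4 ('pop'): stack = [13, 13], depth = 2
Step 5 ('pop'): stack = [13], depth = 1
Step 6 ('pop'): stack = [], depth = 0
Step 7 ('rot'): needs 3 value(s) but depth is 0 — STACK UNDERFLOW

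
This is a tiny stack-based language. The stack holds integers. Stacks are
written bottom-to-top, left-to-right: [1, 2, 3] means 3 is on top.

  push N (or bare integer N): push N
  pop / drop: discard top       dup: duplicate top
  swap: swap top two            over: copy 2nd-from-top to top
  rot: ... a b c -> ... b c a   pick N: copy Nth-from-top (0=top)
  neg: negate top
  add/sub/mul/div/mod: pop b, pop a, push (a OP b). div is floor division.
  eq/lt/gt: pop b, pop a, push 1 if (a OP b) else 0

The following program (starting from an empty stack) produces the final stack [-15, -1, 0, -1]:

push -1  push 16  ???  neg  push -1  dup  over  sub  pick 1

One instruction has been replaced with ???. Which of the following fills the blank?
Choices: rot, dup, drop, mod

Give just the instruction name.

Answer: mod

Derivation:
Stack before ???: [-1, 16]
Stack after ???:  [15]
Checking each choice:
  rot: stack underflow (need 3, have 2)
  dup: produces [-1, 16, -16, -1, 0, -1]
  drop: produces [1, -1, 0, -1]
  mod: MATCH


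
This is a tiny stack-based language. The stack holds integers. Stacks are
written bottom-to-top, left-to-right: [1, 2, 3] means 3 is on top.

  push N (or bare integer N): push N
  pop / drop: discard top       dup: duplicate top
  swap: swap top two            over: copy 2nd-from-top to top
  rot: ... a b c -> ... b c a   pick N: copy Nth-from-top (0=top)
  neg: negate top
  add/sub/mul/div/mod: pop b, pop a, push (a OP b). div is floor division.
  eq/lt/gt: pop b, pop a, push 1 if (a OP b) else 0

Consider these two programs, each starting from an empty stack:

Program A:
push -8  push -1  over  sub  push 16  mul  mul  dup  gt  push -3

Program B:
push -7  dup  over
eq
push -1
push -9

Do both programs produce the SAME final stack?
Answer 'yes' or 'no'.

Answer: no

Derivation:
Program A trace:
  After 'push -8': [-8]
  After 'push -1': [-8, -1]
  After 'over': [-8, -1, -8]
  After 'sub': [-8, 7]
  After 'push 16': [-8, 7, 16]
  After 'mul': [-8, 112]
  After 'mul': [-896]
  After 'dup': [-896, -896]
  After 'gt': [0]
  After 'push -3': [0, -3]
Program A final stack: [0, -3]

Program B trace:
  After 'push -7': [-7]
  After 'dup': [-7, -7]
  After 'over': [-7, -7, -7]
  After 'eq': [-7, 1]
  After 'push -1': [-7, 1, -1]
  After 'push -9': [-7, 1, -1, -9]
Program B final stack: [-7, 1, -1, -9]
Same: no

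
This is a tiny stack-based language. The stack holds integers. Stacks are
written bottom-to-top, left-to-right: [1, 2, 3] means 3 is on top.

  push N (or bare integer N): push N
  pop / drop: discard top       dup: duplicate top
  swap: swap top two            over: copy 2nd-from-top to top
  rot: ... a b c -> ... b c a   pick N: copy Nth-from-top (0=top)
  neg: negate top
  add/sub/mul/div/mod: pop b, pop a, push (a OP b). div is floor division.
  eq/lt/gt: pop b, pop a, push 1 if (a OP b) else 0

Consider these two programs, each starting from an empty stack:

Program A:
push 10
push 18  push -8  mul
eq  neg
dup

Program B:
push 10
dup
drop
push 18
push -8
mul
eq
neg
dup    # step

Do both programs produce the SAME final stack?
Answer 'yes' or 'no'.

Program A trace:
  After 'push 10': [10]
  After 'push 18': [10, 18]
  After 'push -8': [10, 18, -8]
  After 'mul': [10, -144]
  After 'eq': [0]
  After 'neg': [0]
  After 'dup': [0, 0]
Program A final stack: [0, 0]

Program B trace:
  After 'push 10': [10]
  After 'dup': [10, 10]
  After 'drop': [10]
  After 'push 18': [10, 18]
  After 'push -8': [10, 18, -8]
  After 'mul': [10, -144]
  After 'eq': [0]
  After 'neg': [0]
  After 'dup': [0, 0]
Program B final stack: [0, 0]
Same: yes

Answer: yes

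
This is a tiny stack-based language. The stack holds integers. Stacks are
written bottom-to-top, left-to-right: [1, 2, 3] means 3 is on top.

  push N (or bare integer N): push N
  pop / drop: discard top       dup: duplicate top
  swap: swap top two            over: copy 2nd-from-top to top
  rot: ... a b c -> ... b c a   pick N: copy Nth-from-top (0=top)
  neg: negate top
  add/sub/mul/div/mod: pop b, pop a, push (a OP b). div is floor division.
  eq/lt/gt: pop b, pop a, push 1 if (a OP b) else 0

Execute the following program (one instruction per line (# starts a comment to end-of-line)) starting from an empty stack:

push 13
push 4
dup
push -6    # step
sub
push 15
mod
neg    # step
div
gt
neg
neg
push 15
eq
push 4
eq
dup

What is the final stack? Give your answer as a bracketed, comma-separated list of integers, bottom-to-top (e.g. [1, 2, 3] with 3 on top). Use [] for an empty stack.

After 'push 13': [13]
After 'push 4': [13, 4]
After 'dup': [13, 4, 4]
After 'push -6': [13, 4, 4, -6]
After 'sub': [13, 4, 10]
After 'push 15': [13, 4, 10, 15]
After 'mod': [13, 4, 10]
After 'neg': [13, 4, -10]
After 'div': [13, -1]
After 'gt': [1]
After 'neg': [-1]
After 'neg': [1]
After 'push 15': [1, 15]
After 'eq': [0]
After 'push 4': [0, 4]
After 'eq': [0]
After 'dup': [0, 0]

Answer: [0, 0]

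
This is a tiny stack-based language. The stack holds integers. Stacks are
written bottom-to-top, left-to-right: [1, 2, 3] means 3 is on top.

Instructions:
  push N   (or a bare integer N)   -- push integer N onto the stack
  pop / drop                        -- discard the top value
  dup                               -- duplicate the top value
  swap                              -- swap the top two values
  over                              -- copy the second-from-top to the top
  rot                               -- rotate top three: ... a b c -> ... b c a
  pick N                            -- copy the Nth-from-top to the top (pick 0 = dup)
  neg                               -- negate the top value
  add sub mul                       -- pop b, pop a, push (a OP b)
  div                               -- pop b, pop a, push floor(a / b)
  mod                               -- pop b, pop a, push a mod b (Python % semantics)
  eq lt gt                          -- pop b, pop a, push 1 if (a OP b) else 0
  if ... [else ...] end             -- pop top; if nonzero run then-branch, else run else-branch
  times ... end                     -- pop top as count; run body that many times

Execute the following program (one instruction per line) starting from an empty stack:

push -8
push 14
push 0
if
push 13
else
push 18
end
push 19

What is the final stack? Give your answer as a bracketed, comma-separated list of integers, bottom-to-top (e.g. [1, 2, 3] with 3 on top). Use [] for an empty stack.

Answer: [-8, 14, 18, 19]

Derivation:
After 'push -8': [-8]
After 'push 14': [-8, 14]
After 'push 0': [-8, 14, 0]
After 'if': [-8, 14]
After 'push 18': [-8, 14, 18]
After 'push 19': [-8, 14, 18, 19]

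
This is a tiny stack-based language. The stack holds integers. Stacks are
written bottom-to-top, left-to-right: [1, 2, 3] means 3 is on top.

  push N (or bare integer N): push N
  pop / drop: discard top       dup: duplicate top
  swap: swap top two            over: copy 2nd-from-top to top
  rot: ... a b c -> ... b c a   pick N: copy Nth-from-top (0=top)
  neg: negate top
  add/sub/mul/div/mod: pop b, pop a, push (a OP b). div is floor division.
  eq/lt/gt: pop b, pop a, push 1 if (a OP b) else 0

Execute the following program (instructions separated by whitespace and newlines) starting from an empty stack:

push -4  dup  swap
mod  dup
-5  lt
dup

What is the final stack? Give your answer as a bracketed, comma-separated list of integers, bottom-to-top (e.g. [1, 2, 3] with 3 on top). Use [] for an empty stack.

After 'push -4': [-4]
After 'dup': [-4, -4]
After 'swap': [-4, -4]
After 'mod': [0]
After 'dup': [0, 0]
After 'push -5': [0, 0, -5]
After 'lt': [0, 0]
After 'dup': [0, 0, 0]

Answer: [0, 0, 0]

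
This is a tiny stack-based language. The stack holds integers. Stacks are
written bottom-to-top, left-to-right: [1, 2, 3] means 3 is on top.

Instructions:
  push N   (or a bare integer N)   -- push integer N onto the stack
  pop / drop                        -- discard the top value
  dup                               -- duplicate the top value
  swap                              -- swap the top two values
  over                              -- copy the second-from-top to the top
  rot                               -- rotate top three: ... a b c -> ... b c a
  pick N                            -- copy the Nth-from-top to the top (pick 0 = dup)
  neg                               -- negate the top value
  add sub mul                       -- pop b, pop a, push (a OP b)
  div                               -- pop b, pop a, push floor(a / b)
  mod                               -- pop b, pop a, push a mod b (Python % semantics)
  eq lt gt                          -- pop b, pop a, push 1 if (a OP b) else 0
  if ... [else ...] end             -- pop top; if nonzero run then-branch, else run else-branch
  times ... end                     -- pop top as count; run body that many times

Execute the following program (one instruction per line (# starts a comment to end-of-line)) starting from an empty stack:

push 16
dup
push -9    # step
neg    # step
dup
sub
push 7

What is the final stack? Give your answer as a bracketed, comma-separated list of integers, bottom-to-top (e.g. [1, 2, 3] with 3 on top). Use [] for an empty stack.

After 'push 16': [16]
After 'dup': [16, 16]
After 'push -9': [16, 16, -9]
After 'neg': [16, 16, 9]
After 'dup': [16, 16, 9, 9]
After 'sub': [16, 16, 0]
After 'push 7': [16, 16, 0, 7]

Answer: [16, 16, 0, 7]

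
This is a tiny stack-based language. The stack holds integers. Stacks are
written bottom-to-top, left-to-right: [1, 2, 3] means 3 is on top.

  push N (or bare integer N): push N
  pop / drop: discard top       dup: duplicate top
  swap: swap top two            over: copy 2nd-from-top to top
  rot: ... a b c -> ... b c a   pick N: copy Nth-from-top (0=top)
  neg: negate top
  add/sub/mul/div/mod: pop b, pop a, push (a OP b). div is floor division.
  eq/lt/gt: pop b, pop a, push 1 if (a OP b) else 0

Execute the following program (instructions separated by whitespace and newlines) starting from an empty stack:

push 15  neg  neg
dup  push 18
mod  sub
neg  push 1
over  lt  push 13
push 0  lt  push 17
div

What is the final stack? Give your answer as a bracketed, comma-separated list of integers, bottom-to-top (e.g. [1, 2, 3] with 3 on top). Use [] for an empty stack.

After 'push 15': [15]
After 'neg': [-15]
After 'neg': [15]
After 'dup': [15, 15]
After 'push 18': [15, 15, 18]
After 'mod': [15, 15]
After 'sub': [0]
After 'neg': [0]
After 'push 1': [0, 1]
After 'over': [0, 1, 0]
After 'lt': [0, 0]
After 'push 13': [0, 0, 13]
After 'push 0': [0, 0, 13, 0]
After 'lt': [0, 0, 0]
After 'push 17': [0, 0, 0, 17]
After 'div': [0, 0, 0]

Answer: [0, 0, 0]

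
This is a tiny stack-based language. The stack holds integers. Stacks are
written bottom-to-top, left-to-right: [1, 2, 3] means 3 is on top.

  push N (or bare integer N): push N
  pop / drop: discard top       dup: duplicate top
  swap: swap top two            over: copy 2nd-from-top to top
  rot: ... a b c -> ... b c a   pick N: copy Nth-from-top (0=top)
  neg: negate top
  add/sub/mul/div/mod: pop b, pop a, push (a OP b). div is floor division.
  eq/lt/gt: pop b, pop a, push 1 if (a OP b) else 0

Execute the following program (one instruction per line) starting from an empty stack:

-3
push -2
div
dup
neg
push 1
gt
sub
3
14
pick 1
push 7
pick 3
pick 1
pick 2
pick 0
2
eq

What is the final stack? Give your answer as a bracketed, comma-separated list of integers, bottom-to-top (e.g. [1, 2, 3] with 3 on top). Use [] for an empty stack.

Answer: [1, 3, 14, 3, 7, 3, 7, 7, 0]

Derivation:
After 'push -3': [-3]
After 'push -2': [-3, -2]
After 'div': [1]
After 'dup': [1, 1]
After 'neg': [1, -1]
After 'push 1': [1, -1, 1]
After 'gt': [1, 0]
After 'sub': [1]
After 'push 3': [1, 3]
After 'push 14': [1, 3, 14]
After 'pick 1': [1, 3, 14, 3]
After 'push 7': [1, 3, 14, 3, 7]
After 'pick 3': [1, 3, 14, 3, 7, 3]
After 'pick 1': [1, 3, 14, 3, 7, 3, 7]
After 'pick 2': [1, 3, 14, 3, 7, 3, 7, 7]
After 'pick 0': [1, 3, 14, 3, 7, 3, 7, 7, 7]
After 'push 2': [1, 3, 14, 3, 7, 3, 7, 7, 7, 2]
After 'eq': [1, 3, 14, 3, 7, 3, 7, 7, 0]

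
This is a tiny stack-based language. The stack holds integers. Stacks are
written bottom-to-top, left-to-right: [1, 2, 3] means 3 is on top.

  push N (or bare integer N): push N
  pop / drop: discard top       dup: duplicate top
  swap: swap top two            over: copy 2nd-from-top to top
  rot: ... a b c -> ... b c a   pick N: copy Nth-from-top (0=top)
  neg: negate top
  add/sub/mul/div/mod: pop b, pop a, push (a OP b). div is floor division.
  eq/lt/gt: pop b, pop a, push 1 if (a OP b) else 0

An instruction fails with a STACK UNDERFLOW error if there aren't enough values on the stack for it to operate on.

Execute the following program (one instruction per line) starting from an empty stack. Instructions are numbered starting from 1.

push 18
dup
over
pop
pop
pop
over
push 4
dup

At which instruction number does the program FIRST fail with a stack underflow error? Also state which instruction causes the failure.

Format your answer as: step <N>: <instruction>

Step 1 ('push 18'): stack = [18], depth = 1
Step 2 ('dup'): stack = [18, 18], depth = 2
Step 3 ('over'): stack = [18, 18, 18], depth = 3
Step 4 ('pop'): stack = [18, 18], depth = 2
Step 5 ('pop'): stack = [18], depth = 1
Step 6 ('pop'): stack = [], depth = 0
Step 7 ('over'): needs 2 value(s) but depth is 0 — STACK UNDERFLOW

Answer: step 7: over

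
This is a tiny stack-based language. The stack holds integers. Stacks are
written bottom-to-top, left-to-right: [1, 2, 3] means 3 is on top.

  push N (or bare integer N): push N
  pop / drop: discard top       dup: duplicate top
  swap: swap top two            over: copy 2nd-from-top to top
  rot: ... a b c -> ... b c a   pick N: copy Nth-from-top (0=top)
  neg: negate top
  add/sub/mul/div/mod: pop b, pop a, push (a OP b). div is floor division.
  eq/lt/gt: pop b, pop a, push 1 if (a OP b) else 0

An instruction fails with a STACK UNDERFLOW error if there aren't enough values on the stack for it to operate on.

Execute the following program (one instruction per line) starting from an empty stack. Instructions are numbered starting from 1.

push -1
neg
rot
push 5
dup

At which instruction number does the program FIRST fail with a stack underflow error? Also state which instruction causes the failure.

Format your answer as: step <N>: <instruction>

Answer: step 3: rot

Derivation:
Step 1 ('push -1'): stack = [-1], depth = 1
Step 2 ('neg'): stack = [1], depth = 1
Step 3 ('rot'): needs 3 value(s) but depth is 1 — STACK UNDERFLOW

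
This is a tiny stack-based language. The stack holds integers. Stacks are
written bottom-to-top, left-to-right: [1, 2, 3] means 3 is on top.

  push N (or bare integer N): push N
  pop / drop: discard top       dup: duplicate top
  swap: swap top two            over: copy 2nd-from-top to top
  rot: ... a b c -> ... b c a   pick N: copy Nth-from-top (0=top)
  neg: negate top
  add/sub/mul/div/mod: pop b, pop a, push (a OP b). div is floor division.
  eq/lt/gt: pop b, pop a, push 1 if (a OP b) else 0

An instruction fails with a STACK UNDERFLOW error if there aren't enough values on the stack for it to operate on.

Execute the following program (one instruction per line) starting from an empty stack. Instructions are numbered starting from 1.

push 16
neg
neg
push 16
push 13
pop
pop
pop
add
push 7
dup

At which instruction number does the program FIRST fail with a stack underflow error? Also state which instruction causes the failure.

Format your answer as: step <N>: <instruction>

Answer: step 9: add

Derivation:
Step 1 ('push 16'): stack = [16], depth = 1
Step 2 ('neg'): stack = [-16], depth = 1
Step 3 ('neg'): stack = [16], depth = 1
Step 4 ('push 16'): stack = [16, 16], depth = 2
Step 5 ('push 13'): stack = [16, 16, 13], depth = 3
Step 6 ('pop'): stack = [16, 16], depth = 2
Step 7 ('pop'): stack = [16], depth = 1
Step 8 ('pop'): stack = [], depth = 0
Step 9 ('add'): needs 2 value(s) but depth is 0 — STACK UNDERFLOW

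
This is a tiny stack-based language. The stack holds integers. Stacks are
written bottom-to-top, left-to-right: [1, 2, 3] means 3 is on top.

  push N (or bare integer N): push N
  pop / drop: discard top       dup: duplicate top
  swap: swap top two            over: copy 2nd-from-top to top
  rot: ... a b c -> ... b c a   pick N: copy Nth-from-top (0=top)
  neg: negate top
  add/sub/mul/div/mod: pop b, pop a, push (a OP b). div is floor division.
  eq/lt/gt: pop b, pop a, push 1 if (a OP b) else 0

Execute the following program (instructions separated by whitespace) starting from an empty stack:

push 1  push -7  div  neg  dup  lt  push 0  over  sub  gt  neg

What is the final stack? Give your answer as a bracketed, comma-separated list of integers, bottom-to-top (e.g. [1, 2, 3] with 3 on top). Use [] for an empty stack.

Answer: [0]

Derivation:
After 'push 1': [1]
After 'push -7': [1, -7]
After 'div': [-1]
After 'neg': [1]
After 'dup': [1, 1]
After 'lt': [0]
After 'push 0': [0, 0]
After 'over': [0, 0, 0]
After 'sub': [0, 0]
After 'gt': [0]
After 'neg': [0]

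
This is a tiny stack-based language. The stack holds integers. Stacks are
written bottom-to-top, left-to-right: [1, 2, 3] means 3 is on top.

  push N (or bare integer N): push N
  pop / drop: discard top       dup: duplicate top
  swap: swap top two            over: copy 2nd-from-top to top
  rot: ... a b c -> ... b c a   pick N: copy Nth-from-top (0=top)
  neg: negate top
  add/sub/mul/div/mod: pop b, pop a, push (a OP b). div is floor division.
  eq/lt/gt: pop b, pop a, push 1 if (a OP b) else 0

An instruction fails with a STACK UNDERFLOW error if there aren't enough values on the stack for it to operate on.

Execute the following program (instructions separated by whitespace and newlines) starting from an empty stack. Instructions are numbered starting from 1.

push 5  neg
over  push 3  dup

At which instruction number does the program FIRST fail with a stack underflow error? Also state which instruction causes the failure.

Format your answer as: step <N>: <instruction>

Answer: step 3: over

Derivation:
Step 1 ('push 5'): stack = [5], depth = 1
Step 2 ('neg'): stack = [-5], depth = 1
Step 3 ('over'): needs 2 value(s) but depth is 1 — STACK UNDERFLOW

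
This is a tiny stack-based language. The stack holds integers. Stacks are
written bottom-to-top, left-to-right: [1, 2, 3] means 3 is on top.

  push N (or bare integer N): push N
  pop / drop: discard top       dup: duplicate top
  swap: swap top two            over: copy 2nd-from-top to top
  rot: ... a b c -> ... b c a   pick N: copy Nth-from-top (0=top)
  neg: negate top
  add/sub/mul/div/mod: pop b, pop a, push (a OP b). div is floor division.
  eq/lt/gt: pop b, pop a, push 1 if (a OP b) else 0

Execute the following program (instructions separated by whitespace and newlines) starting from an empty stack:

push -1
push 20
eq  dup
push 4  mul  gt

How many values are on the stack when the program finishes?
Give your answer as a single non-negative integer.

After 'push -1': stack = [-1] (depth 1)
After 'push 20': stack = [-1, 20] (depth 2)
After 'eq': stack = [0] (depth 1)
After 'dup': stack = [0, 0] (depth 2)
After 'push 4': stack = [0, 0, 4] (depth 3)
After 'mul': stack = [0, 0] (depth 2)
After 'gt': stack = [0] (depth 1)

Answer: 1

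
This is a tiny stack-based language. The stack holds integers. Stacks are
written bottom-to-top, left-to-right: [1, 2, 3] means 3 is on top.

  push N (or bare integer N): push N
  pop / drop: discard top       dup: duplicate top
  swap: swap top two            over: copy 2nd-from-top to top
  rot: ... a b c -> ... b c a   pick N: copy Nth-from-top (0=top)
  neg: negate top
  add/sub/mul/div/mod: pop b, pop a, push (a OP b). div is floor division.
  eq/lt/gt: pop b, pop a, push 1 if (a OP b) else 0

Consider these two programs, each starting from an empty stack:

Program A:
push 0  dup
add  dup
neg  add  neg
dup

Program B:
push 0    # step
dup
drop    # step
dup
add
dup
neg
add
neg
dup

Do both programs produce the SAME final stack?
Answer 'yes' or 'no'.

Program A trace:
  After 'push 0': [0]
  After 'dup': [0, 0]
  After 'add': [0]
  After 'dup': [0, 0]
  After 'neg': [0, 0]
  After 'add': [0]
  After 'neg': [0]
  After 'dup': [0, 0]
Program A final stack: [0, 0]

Program B trace:
  After 'push 0': [0]
  After 'dup': [0, 0]
  After 'drop': [0]
  After 'dup': [0, 0]
  After 'add': [0]
  After 'dup': [0, 0]
  After 'neg': [0, 0]
  After 'add': [0]
  After 'neg': [0]
  After 'dup': [0, 0]
Program B final stack: [0, 0]
Same: yes

Answer: yes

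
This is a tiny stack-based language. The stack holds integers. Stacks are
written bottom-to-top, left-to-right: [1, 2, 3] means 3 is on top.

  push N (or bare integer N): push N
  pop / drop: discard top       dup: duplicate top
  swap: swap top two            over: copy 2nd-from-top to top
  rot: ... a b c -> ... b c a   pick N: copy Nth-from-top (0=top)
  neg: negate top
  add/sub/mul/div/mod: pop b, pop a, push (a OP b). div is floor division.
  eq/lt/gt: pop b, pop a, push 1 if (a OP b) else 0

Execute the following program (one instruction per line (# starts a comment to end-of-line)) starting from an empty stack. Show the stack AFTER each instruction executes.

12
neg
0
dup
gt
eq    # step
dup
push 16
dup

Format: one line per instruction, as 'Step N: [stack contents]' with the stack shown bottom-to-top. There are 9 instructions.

Step 1: [12]
Step 2: [-12]
Step 3: [-12, 0]
Step 4: [-12, 0, 0]
Step 5: [-12, 0]
Step 6: [0]
Step 7: [0, 0]
Step 8: [0, 0, 16]
Step 9: [0, 0, 16, 16]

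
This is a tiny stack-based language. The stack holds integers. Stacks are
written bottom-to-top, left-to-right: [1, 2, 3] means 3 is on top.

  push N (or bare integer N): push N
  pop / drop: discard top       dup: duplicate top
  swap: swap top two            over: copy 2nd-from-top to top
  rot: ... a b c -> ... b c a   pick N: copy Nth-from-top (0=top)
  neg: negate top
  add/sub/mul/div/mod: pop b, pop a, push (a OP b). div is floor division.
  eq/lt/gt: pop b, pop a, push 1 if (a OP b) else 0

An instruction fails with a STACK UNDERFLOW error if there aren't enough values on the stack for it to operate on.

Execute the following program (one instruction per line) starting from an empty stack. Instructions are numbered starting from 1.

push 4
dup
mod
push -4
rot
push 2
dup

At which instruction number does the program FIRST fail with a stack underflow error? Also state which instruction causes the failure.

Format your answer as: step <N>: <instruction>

Answer: step 5: rot

Derivation:
Step 1 ('push 4'): stack = [4], depth = 1
Step 2 ('dup'): stack = [4, 4], depth = 2
Step 3 ('mod'): stack = [0], depth = 1
Step 4 ('push -4'): stack = [0, -4], depth = 2
Step 5 ('rot'): needs 3 value(s) but depth is 2 — STACK UNDERFLOW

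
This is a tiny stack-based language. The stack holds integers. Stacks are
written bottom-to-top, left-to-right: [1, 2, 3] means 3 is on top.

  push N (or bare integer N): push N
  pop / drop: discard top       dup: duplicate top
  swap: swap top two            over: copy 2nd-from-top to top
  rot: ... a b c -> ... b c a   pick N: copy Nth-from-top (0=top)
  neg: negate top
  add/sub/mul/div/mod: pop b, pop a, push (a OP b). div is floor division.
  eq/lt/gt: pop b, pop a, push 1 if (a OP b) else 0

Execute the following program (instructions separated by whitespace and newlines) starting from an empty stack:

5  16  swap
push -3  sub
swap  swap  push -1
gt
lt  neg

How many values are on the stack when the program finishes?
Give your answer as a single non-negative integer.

Answer: 1

Derivation:
After 'push 5': stack = [5] (depth 1)
After 'push 16': stack = [5, 16] (depth 2)
After 'swap': stack = [16, 5] (depth 2)
After 'push -3': stack = [16, 5, -3] (depth 3)
After 'sub': stack = [16, 8] (depth 2)
After 'swap': stack = [8, 16] (depth 2)
After 'swap': stack = [16, 8] (depth 2)
After 'push -1': stack = [16, 8, -1] (depth 3)
After 'gt': stack = [16, 1] (depth 2)
After 'lt': stack = [0] (depth 1)
After 'neg': stack = [0] (depth 1)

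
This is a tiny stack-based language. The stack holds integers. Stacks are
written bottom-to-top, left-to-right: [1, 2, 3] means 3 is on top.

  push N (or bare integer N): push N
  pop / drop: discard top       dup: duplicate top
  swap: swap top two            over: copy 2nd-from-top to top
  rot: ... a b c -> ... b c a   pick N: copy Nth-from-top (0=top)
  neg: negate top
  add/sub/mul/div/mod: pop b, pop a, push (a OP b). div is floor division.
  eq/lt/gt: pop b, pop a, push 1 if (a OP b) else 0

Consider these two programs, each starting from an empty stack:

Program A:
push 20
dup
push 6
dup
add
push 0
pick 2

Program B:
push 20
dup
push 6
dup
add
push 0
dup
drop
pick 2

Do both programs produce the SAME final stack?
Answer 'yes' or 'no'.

Answer: yes

Derivation:
Program A trace:
  After 'push 20': [20]
  After 'dup': [20, 20]
  After 'push 6': [20, 20, 6]
  After 'dup': [20, 20, 6, 6]
  After 'add': [20, 20, 12]
  After 'push 0': [20, 20, 12, 0]
  After 'pick 2': [20, 20, 12, 0, 20]
Program A final stack: [20, 20, 12, 0, 20]

Program B trace:
  After 'push 20': [20]
  After 'dup': [20, 20]
  After 'push 6': [20, 20, 6]
  After 'dup': [20, 20, 6, 6]
  After 'add': [20, 20, 12]
  After 'push 0': [20, 20, 12, 0]
  After 'dup': [20, 20, 12, 0, 0]
  After 'drop': [20, 20, 12, 0]
  After 'pick 2': [20, 20, 12, 0, 20]
Program B final stack: [20, 20, 12, 0, 20]
Same: yes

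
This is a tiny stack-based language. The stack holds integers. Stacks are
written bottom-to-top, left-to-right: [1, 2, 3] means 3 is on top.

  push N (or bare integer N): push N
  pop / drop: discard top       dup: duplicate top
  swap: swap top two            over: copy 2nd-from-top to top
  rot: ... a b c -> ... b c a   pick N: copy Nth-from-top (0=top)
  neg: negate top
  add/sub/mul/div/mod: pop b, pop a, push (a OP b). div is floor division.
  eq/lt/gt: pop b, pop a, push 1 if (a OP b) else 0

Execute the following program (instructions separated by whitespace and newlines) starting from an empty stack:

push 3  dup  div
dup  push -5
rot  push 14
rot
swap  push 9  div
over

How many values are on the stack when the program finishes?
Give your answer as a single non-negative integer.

Answer: 5

Derivation:
After 'push 3': stack = [3] (depth 1)
After 'dup': stack = [3, 3] (depth 2)
After 'div': stack = [1] (depth 1)
After 'dup': stack = [1, 1] (depth 2)
After 'push -5': stack = [1, 1, -5] (depth 3)
After 'rot': stack = [1, -5, 1] (depth 3)
After 'push 14': stack = [1, -5, 1, 14] (depth 4)
After 'rot': stack = [1, 1, 14, -5] (depth 4)
After 'swap': stack = [1, 1, -5, 14] (depth 4)
After 'push 9': stack = [1, 1, -5, 14, 9] (depth 5)
After 'div': stack = [1, 1, -5, 1] (depth 4)
After 'over': stack = [1, 1, -5, 1, -5] (depth 5)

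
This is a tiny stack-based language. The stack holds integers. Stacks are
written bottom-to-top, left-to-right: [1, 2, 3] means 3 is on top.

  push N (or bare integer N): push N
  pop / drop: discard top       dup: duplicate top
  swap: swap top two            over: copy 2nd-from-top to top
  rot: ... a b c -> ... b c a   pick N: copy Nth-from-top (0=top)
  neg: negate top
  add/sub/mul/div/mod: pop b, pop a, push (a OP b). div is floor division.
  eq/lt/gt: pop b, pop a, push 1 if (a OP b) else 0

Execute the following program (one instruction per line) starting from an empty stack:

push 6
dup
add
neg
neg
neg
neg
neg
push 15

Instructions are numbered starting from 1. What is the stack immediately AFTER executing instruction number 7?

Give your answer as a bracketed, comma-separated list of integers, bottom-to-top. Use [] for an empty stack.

Answer: [12]

Derivation:
Step 1 ('push 6'): [6]
Step 2 ('dup'): [6, 6]
Step 3 ('add'): [12]
Step 4 ('neg'): [-12]
Step 5 ('neg'): [12]
Step 6 ('neg'): [-12]
Step 7 ('neg'): [12]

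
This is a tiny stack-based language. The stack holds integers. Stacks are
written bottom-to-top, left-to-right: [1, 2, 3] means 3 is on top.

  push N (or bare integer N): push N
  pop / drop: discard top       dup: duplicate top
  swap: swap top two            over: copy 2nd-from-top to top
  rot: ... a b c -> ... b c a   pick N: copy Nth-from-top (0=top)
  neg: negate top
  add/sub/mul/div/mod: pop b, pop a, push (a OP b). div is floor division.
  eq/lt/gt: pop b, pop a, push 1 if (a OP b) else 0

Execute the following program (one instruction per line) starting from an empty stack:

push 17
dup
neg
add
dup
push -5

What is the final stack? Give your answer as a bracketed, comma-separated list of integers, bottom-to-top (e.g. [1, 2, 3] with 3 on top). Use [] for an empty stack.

After 'push 17': [17]
After 'dup': [17, 17]
After 'neg': [17, -17]
After 'add': [0]
After 'dup': [0, 0]
After 'push -5': [0, 0, -5]

Answer: [0, 0, -5]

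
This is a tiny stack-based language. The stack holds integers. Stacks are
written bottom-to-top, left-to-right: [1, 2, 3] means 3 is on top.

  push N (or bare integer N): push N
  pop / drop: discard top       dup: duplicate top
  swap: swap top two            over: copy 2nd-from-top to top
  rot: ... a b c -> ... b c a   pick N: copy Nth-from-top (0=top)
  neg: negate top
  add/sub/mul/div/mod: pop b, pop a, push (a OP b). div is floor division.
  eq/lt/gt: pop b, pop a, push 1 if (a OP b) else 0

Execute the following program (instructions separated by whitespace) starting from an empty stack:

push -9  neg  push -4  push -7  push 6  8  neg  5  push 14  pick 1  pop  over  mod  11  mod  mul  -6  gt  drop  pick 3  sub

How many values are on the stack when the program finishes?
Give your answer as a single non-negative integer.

Answer: 5

Derivation:
After 'push -9': stack = [-9] (depth 1)
After 'neg': stack = [9] (depth 1)
After 'push -4': stack = [9, -4] (depth 2)
After 'push -7': stack = [9, -4, -7] (depth 3)
After 'push 6': stack = [9, -4, -7, 6] (depth 4)
After 'push 8': stack = [9, -4, -7, 6, 8] (depth 5)
After 'neg': stack = [9, -4, -7, 6, -8] (depth 5)
After 'push 5': stack = [9, -4, -7, 6, -8, 5] (depth 6)
After 'push 14': stack = [9, -4, -7, 6, -8, 5, 14] (depth 7)
After 'pick 1': stack = [9, -4, -7, 6, -8, 5, 14, 5] (depth 8)
  ...
After 'over': stack = [9, -4, -7, 6, -8, 5, 14, 5] (depth 8)
After 'mod': stack = [9, -4, -7, 6, -8, 5, 4] (depth 7)
After 'push 11': stack = [9, -4, -7, 6, -8, 5, 4, 11] (depth 8)
After 'mod': stack = [9, -4, -7, 6, -8, 5, 4] (depth 7)
After 'mul': stack = [9, -4, -7, 6, -8, 20] (depth 6)
After 'push -6': stack = [9, -4, -7, 6, -8, 20, -6] (depth 7)
After 'gt': stack = [9, -4, -7, 6, -8, 1] (depth 6)
After 'drop': stack = [9, -4, -7, 6, -8] (depth 5)
After 'pick 3': stack = [9, -4, -7, 6, -8, -4] (depth 6)
After 'sub': stack = [9, -4, -7, 6, -4] (depth 5)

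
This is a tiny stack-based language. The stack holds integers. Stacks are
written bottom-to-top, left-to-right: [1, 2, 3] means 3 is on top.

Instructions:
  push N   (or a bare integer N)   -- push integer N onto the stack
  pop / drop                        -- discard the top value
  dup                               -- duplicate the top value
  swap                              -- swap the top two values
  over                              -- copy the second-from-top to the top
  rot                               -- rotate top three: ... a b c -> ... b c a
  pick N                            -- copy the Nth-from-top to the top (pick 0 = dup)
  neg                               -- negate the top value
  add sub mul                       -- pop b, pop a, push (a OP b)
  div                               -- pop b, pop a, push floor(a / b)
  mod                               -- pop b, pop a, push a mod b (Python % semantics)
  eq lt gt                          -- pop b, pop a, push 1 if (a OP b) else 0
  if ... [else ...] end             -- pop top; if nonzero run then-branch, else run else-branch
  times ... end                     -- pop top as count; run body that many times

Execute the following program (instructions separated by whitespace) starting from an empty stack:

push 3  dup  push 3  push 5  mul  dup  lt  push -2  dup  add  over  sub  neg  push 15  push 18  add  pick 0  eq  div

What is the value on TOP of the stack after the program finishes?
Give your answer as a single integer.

Answer: 4

Derivation:
After 'push 3': [3]
After 'dup': [3, 3]
After 'push 3': [3, 3, 3]
After 'push 5': [3, 3, 3, 5]
After 'mul': [3, 3, 15]
After 'dup': [3, 3, 15, 15]
After 'lt': [3, 3, 0]
After 'push -2': [3, 3, 0, -2]
After 'dup': [3, 3, 0, -2, -2]
After 'add': [3, 3, 0, -4]
After 'over': [3, 3, 0, -4, 0]
After 'sub': [3, 3, 0, -4]
After 'neg': [3, 3, 0, 4]
After 'push 15': [3, 3, 0, 4, 15]
After 'push 18': [3, 3, 0, 4, 15, 18]
After 'add': [3, 3, 0, 4, 33]
After 'pick 0': [3, 3, 0, 4, 33, 33]
After 'eq': [3, 3, 0, 4, 1]
After 'div': [3, 3, 0, 4]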